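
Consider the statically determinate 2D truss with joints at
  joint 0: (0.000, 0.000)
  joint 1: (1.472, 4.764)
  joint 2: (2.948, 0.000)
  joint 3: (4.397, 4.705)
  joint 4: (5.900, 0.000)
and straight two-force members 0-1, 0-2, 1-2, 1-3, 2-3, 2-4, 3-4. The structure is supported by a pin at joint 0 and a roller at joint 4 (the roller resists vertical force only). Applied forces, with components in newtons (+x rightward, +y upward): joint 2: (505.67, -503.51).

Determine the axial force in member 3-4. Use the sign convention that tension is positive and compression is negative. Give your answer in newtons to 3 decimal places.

N=5 nodes, M=7 members, R=3 reactions → 2N=10, M+R=10
member 0 (0-1): L=4.9862, (cx,cy)=(0.2952,0.9554)
member 1 (0-2): L=2.9480, (cx,cy)=(1.0000,0.0000)
member 2 (1-2): L=4.9874, (cx,cy)=(0.2959,-0.9552)
member 3 (1-3): L=2.9256, (cx,cy)=(0.9998,-0.0202)
member 4 (2-3): L=4.9231, (cx,cy)=(0.2943,0.9557)
member 5 (2-4): L=2.9520, (cx,cy)=(1.0000,0.0000)
member 6 (3-4): L=4.9392, (cx,cy)=(0.3043,-0.9526)
solve A·x = −loads:
  F[0-1] = -263.6774 N (compression)
  F[0-2] = +583.5110 N (tension)
  F[1-2] = +267.0526 N (tension)
  F[1-3] = -156.9058 N (compression)
  F[2-3] = +259.9340 N (tension)
  F[2-4] = +80.3680 N (tension)
  F[3-4] = -264.1092 N (compression)
  Rx@0 = -505.6700 N
  Ry@0 = +251.9257 N
  Ry@4 = +251.5843 N

-264.109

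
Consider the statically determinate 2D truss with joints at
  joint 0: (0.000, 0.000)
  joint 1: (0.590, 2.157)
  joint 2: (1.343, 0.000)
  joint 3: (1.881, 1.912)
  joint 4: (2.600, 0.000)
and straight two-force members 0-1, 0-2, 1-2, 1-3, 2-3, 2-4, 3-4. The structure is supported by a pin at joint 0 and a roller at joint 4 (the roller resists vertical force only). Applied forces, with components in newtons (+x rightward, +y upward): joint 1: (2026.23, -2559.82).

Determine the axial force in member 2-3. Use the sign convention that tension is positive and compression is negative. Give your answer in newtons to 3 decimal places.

2071.413

N=5 nodes, M=7 members, R=3 reactions → 2N=10, M+R=10
member 0 (0-1): L=2.2362, (cx,cy)=(0.2638,0.9646)
member 1 (0-2): L=1.3430, (cx,cy)=(1.0000,0.0000)
member 2 (1-2): L=2.2847, (cx,cy)=(0.3296,-0.9441)
member 3 (1-3): L=1.3140, (cx,cy)=(0.9825,-0.1864)
member 4 (2-3): L=1.9862, (cx,cy)=(0.2709,0.9626)
member 5 (2-4): L=1.2570, (cx,cy)=(1.0000,0.0000)
member 6 (3-4): L=2.0427, (cx,cy)=(0.3520,-0.9360)
solve A·x = −loads:
  F[0-1] = -308.8910 N (compression)
  F[0-2] = +2107.7266 N (tension)
  F[1-2] = -2111.9891 N (compression)
  F[1-3] = -1436.8312 N (compression)
  F[2-3] = +2071.4133 N (tension)
  F[2-4] = +850.5687 N (tension)
  F[3-4] = -2416.5141 N (compression)
  Rx@0 = -2026.2300 N
  Ry@0 = +297.9462 N
  Ry@4 = +2261.8738 N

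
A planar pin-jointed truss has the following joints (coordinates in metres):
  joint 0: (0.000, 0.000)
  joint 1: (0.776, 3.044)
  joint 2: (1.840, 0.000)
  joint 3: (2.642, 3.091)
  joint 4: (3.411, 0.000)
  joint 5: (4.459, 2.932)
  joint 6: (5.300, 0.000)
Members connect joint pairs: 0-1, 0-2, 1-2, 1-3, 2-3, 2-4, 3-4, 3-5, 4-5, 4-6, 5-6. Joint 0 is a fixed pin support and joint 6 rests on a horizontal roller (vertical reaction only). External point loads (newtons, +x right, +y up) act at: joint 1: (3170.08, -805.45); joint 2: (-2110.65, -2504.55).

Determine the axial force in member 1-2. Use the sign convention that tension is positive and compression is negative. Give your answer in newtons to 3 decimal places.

N=7 nodes, M=11 members, R=3 reactions → 2N=14, M+R=14
member 0 (0-1): L=3.1414, (cx,cy)=(0.2470,0.9690)
member 1 (0-2): L=1.8400, (cx,cy)=(1.0000,0.0000)
member 2 (1-2): L=3.2246, (cx,cy)=(0.3300,-0.9440)
member 3 (1-3): L=1.8666, (cx,cy)=(0.9997,0.0252)
member 4 (2-3): L=3.1934, (cx,cy)=(0.2511,0.9679)
member 5 (2-4): L=1.5710, (cx,cy)=(1.0000,0.0000)
member 6 (3-4): L=3.1852, (cx,cy)=(0.2414,-0.9704)
member 7 (3-5): L=1.8239, (cx,cy)=(0.9962,-0.0872)
member 8 (4-5): L=3.1137, (cx,cy)=(0.3366,0.9417)
member 9 (4-6): L=1.8890, (cx,cy)=(1.0000,0.0000)
member 10 (5-6): L=3.0502, (cx,cy)=(0.2757,-0.9612)
solve A·x = −loads:
  F[0-1] = -517.9142 N (compression)
  F[0-2] = +1187.3689 N (tension)
  F[1-2] = -406.0211 N (compression)
  F[1-3] = -3165.0502 N (compression)
  F[2-3] = +2983.4541 N (tension)
  F[2-4] = +2414.7614 N (tension)
  F[3-4] = -2735.5415 N (compression)
  F[3-5] = -1761.0307 N (compression)
  F[4-5] = +2819.1025 N (tension)
  F[4-6] = +805.4717 N (tension)
  F[5-6] = -2921.3724 N (compression)
  Rx@0 = -1059.4300 N
  Ry@0 = +501.8633 N
  Ry@6 = +2808.1367 N

-406.021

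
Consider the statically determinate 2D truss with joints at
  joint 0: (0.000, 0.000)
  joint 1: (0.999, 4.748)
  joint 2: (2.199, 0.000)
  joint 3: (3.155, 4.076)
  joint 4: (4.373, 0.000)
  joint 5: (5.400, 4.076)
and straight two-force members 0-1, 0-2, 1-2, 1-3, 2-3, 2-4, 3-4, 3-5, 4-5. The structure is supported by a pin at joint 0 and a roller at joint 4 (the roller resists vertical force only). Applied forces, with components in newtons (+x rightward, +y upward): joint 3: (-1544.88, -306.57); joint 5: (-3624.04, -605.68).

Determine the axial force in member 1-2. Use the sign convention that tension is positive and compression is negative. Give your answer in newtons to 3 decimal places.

N=6 nodes, M=9 members, R=3 reactions → 2N=12, M+R=12
member 0 (0-1): L=4.8520, (cx,cy)=(0.2059,0.9786)
member 1 (0-2): L=2.1990, (cx,cy)=(1.0000,0.0000)
member 2 (1-2): L=4.8973, (cx,cy)=(0.2450,-0.9695)
member 3 (1-3): L=2.2583, (cx,cy)=(0.9547,-0.2976)
member 4 (2-3): L=4.1866, (cx,cy)=(0.2283,0.9736)
member 5 (2-4): L=2.1740, (cx,cy)=(1.0000,0.0000)
member 6 (3-4): L=4.2541, (cx,cy)=(0.2863,-0.9581)
member 7 (3-5): L=2.2450, (cx,cy)=(1.0000,0.0000)
member 8 (4-5): L=4.2034, (cx,cy)=(0.2443,0.9697)
solve A·x = −loads:
  F[0-1] = -4865.2514 N (compression)
  F[0-2] = -4167.1831 N (compression)
  F[1-2] = +5680.2219 N (tension)
  F[1-3] = -2507.1530 N (compression)
  F[2-3] = -5656.5045 N (compression)
  F[2-4] = -1483.6944 N (compression)
  F[3-4] = +4649.0649 N (tension)
  F[3-5] = -3471.4312 N (compression)
  F[4-5] = -624.6100 N (compression)
  Rx@0 = +5168.9200 N
  Ry@0 = +4761.0077 N
  Ry@4 = -3848.7577 N

5680.222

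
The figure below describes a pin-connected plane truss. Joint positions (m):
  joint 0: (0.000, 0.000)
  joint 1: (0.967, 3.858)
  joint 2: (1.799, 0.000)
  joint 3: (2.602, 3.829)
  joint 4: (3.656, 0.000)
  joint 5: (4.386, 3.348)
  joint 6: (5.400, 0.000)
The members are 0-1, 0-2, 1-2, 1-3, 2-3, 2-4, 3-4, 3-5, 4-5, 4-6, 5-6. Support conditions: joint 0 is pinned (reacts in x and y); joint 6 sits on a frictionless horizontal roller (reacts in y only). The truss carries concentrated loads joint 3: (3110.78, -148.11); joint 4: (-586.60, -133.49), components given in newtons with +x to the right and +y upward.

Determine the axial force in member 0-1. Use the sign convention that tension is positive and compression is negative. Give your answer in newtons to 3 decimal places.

N=7 nodes, M=11 members, R=3 reactions → 2N=14, M+R=14
member 0 (0-1): L=3.9773, (cx,cy)=(0.2431,0.9700)
member 1 (0-2): L=1.7990, (cx,cy)=(1.0000,0.0000)
member 2 (1-2): L=3.9467, (cx,cy)=(0.2108,-0.9775)
member 3 (1-3): L=1.6353, (cx,cy)=(0.9998,-0.0177)
member 4 (2-3): L=3.9123, (cx,cy)=(0.2053,0.9787)
member 5 (2-4): L=1.8570, (cx,cy)=(1.0000,0.0000)
member 6 (3-4): L=3.9714, (cx,cy)=(0.2654,-0.9641)
member 7 (3-5): L=1.8477, (cx,cy)=(0.9655,-0.2603)
member 8 (4-5): L=3.4267, (cx,cy)=(0.2130,0.9770)
member 9 (4-6): L=1.7440, (cx,cy)=(1.0000,0.0000)
member 10 (5-6): L=3.4982, (cx,cy)=(0.2899,-0.9571)
solve A·x = −loads:
  F[0-1] = +2150.4435 N (tension)
  F[0-2] = +2001.3488 N (tension)
  F[1-2] = -2151.5890 N (compression)
  F[1-3] = +976.5600 N (tension)
  F[2-3] = +2148.9898 N (tension)
  F[2-4] = +1106.6926 N (tension)
  F[3-4] = -1991.3931 N (compression)
  F[3-5] = -1206.3780 N (compression)
  F[4-5] = +2101.7165 N (tension)
  F[4-6] = +717.0440 N (tension)
  F[5-6] = -2473.7208 N (compression)
  Rx@0 = -2524.1800 N
  Ry@0 = -2085.9182 N
  Ry@6 = +2367.5182 N

2150.443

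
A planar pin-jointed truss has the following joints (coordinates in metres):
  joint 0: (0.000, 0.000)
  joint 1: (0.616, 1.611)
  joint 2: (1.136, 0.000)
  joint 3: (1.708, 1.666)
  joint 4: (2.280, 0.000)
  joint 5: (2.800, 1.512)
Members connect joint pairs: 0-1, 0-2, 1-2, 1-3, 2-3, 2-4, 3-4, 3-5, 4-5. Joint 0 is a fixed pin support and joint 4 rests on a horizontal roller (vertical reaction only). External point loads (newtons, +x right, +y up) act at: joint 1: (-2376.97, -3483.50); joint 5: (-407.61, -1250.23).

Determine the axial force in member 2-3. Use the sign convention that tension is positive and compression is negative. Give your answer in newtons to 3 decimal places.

-793.010

N=6 nodes, M=9 members, R=3 reactions → 2N=12, M+R=12
member 0 (0-1): L=1.7248, (cx,cy)=(0.3572,0.9340)
member 1 (0-2): L=1.1360, (cx,cy)=(1.0000,0.0000)
member 2 (1-2): L=1.6928, (cx,cy)=(0.3072,-0.9517)
member 3 (1-3): L=1.0934, (cx,cy)=(0.9987,0.0503)
member 4 (2-3): L=1.7615, (cx,cy)=(0.3247,0.9458)
member 5 (2-4): L=1.1440, (cx,cy)=(1.0000,0.0000)
member 6 (3-4): L=1.7615, (cx,cy)=(0.3247,-0.9458)
member 7 (3-5): L=1.1028, (cx,cy)=(0.9902,-0.1396)
member 8 (4-5): L=1.5989, (cx,cy)=(0.3252,0.9456)
solve A·x = −loads:
  F[0-1] = -4504.0927 N (compression)
  F[0-2] = -1175.9327 N (compression)
  F[1-2] = +788.1387 N (tension)
  F[1-3] = +526.8930 N (tension)
  F[2-3] = -793.0105 N (compression)
  F[2-4] = -676.3211 N (compression)
  F[3-4] = +761.8075 N (tension)
  F[3-5] = +21.5399 N (tension)
  F[4-5] = -1318.9206 N (compression)
  Rx@0 = +2784.5800 N
  Ry@0 = +4207.0304 N
  Ry@4 = +526.6996 N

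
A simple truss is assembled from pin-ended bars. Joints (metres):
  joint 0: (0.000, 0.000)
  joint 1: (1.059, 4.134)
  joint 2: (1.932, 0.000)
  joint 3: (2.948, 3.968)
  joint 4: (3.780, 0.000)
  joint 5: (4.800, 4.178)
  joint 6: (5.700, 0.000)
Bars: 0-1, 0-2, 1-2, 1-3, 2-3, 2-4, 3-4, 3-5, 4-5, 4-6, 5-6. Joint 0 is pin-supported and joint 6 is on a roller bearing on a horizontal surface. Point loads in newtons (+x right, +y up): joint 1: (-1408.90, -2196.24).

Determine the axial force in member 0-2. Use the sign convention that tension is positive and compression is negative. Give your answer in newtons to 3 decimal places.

N=7 nodes, M=11 members, R=3 reactions → 2N=14, M+R=14
member 0 (0-1): L=4.2675, (cx,cy)=(0.2482,0.9687)
member 1 (0-2): L=1.9320, (cx,cy)=(1.0000,0.0000)
member 2 (1-2): L=4.2252, (cx,cy)=(0.2066,-0.9784)
member 3 (1-3): L=1.8963, (cx,cy)=(0.9962,-0.0875)
member 4 (2-3): L=4.0960, (cx,cy)=(0.2480,0.9687)
member 5 (2-4): L=1.8480, (cx,cy)=(1.0000,0.0000)
member 6 (3-4): L=4.0543, (cx,cy)=(0.2052,-0.9787)
member 7 (3-5): L=1.8639, (cx,cy)=(0.9936,0.1127)
member 8 (4-5): L=4.3007, (cx,cy)=(0.2372,0.9715)
member 9 (4-6): L=1.9200, (cx,cy)=(1.0000,0.0000)
member 10 (5-6): L=4.2738, (cx,cy)=(0.2106,-0.9776)
solve A·x = −loads:
  F[0-1] = -2900.7601 N (compression)
  F[0-2] = -689.0605 N (compression)
  F[1-2] = +576.1249 N (tension)
  F[1-3] = +572.2190 N (tension)
  F[2-3] = -581.8778 N (compression)
  F[2-4] = -425.6896 N (compression)
  F[3-4] = +660.7418 N (tension)
  F[3-5] = +291.9546 N (tension)
  F[4-5] = -665.6721 N (compression)
  F[4-6] = -132.2179 N (compression)
  F[5-6] = +627.8643 N (tension)
  Rx@0 = +1408.9000 N
  Ry@0 = +2810.0250 N
  Ry@6 = -613.7850 N

-689.061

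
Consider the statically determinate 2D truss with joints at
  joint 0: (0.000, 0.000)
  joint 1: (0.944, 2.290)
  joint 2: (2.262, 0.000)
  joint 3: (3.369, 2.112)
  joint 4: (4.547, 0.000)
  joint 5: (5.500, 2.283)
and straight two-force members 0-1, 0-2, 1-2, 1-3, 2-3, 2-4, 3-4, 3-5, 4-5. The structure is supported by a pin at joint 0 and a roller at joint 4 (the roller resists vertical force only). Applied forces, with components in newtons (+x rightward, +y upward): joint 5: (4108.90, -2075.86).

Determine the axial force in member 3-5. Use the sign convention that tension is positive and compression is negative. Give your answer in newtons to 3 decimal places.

N=6 nodes, M=9 members, R=3 reactions → 2N=12, M+R=12
member 0 (0-1): L=2.4769, (cx,cy)=(0.3811,0.9245)
member 1 (0-2): L=2.2620, (cx,cy)=(1.0000,0.0000)
member 2 (1-2): L=2.6422, (cx,cy)=(0.4988,-0.8667)
member 3 (1-3): L=2.4315, (cx,cy)=(0.9973,-0.0732)
member 4 (2-3): L=2.3845, (cx,cy)=(0.4642,0.8857)
member 5 (2-4): L=2.2850, (cx,cy)=(1.0000,0.0000)
member 6 (3-4): L=2.4183, (cx,cy)=(0.4871,-0.8733)
member 7 (3-5): L=2.1378, (cx,cy)=(0.9968,0.0800)
member 8 (4-5): L=2.4739, (cx,cy)=(0.3852,0.9228)
solve A·x = −loads:
  F[0-1] = +2702.0413 N (tension)
  F[0-2] = +3079.1108 N (tension)
  F[1-2] = -3100.5190 N (compression)
  F[1-3] = +2583.3420 N (tension)
  F[2-3] = +3033.9844 N (tension)
  F[2-4] = +123.9862 N (tension)
  F[3-4] = -2387.4247 N (compression)
  F[3-5] = +5164.4158 N (tension)
  F[4-5] = -2697.0922 N (compression)
  Rx@0 = -4108.9000 N
  Ry@0 = -2498.1116 N
  Ry@4 = +4573.9716 N

5164.416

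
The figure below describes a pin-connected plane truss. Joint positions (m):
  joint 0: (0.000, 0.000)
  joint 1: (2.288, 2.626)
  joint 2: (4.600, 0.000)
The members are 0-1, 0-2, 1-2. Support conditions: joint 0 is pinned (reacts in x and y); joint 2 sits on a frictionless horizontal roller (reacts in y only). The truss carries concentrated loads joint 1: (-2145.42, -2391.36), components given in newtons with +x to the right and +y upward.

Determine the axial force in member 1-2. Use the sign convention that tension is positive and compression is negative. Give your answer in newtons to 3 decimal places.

N=3 nodes, M=3 members, R=3 reactions → 2N=6, M+R=6
member 0 (0-1): L=3.4829, (cx,cy)=(0.6569,0.7540)
member 1 (0-2): L=4.6000, (cx,cy)=(1.0000,0.0000)
member 2 (1-2): L=3.4987, (cx,cy)=(0.6608,-0.7506)
solve A·x = −loads:
  F[0-1] = -3218.5605 N (compression)
  F[0-2] = -31.0908 N (compression)
  F[1-2] = +47.0496 N (tension)
  Rx@0 = +2145.4200 N
  Ry@0 = +2426.6733 N
  Ry@2 = -35.3133 N

47.050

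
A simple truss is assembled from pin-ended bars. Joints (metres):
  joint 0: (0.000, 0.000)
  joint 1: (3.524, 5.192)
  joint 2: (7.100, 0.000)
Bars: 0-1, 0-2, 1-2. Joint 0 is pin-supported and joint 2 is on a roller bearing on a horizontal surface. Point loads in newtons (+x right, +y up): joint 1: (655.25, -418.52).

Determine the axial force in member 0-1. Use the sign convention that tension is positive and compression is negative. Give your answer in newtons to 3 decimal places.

N=3 nodes, M=3 members, R=3 reactions → 2N=6, M+R=6
member 0 (0-1): L=6.2750, (cx,cy)=(0.5616,0.8274)
member 1 (0-2): L=7.1000, (cx,cy)=(1.0000,0.0000)
member 2 (1-2): L=6.3043, (cx,cy)=(0.5672,-0.8236)
solve A·x = −loads:
  F[0-1] = +324.3492 N (tension)
  F[0-2] = +473.0971 N (tension)
  F[1-2] = -834.0500 N (compression)
  Rx@0 = -655.2500 N
  Ry@0 = -268.3705 N
  Ry@2 = +686.8905 N

324.349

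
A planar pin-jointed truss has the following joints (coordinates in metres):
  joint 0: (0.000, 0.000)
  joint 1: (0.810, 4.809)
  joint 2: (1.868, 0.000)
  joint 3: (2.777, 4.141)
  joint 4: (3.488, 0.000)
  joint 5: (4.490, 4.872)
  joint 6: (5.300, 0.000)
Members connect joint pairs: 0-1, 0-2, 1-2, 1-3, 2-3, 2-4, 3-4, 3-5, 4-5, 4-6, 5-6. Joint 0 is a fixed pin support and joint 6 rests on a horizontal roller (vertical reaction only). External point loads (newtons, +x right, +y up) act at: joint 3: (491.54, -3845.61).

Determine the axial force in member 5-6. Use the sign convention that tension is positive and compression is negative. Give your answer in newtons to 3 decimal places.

N=7 nodes, M=11 members, R=3 reactions → 2N=14, M+R=14
member 0 (0-1): L=4.8767, (cx,cy)=(0.1661,0.9861)
member 1 (0-2): L=1.8680, (cx,cy)=(1.0000,0.0000)
member 2 (1-2): L=4.9240, (cx,cy)=(0.2149,-0.9766)
member 3 (1-3): L=2.0773, (cx,cy)=(0.9469,-0.3216)
member 4 (2-3): L=4.2396, (cx,cy)=(0.2144,0.9767)
member 5 (2-4): L=1.6200, (cx,cy)=(1.0000,0.0000)
member 6 (3-4): L=4.2016, (cx,cy)=(0.1692,-0.9856)
member 7 (3-5): L=1.8625, (cx,cy)=(0.9198,0.3925)
member 8 (4-5): L=4.9740, (cx,cy)=(0.2014,0.9795)
member 9 (4-6): L=1.8120, (cx,cy)=(1.0000,0.0000)
member 10 (5-6): L=4.9389, (cx,cy)=(0.1640,-0.9865)
solve A·x = −loads:
  F[0-1] = -1466.9817 N (compression)
  F[0-2] = +735.1977 N (tension)
  F[1-2] = +1692.3705 N (tension)
  F[1-3] = -641.3542 N (compression)
  F[2-3] = -1692.1960 N (compression)
  F[2-4] = +1461.6492 N (tension)
  F[3-4] = -2857.6006 N (compression)
  F[3-5] = -1063.4158 N (compression)
  F[4-5] = +2875.3355 N (tension)
  F[4-6] = +398.8493 N (tension)
  F[5-6] = -2431.9345 N (compression)
  Rx@0 = -491.5400 N
  Ry@0 = +1446.6051 N
  Ry@6 = +2399.0049 N

-2431.935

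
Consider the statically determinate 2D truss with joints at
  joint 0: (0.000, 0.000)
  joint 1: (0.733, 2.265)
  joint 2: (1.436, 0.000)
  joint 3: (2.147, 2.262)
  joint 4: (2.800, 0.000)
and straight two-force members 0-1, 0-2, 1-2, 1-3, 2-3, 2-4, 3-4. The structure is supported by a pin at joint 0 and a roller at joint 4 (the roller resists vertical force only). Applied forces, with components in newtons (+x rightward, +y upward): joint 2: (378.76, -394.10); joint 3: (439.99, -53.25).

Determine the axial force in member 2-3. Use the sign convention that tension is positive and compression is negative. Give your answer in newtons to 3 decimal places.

571.656

N=5 nodes, M=7 members, R=3 reactions → 2N=10, M+R=10
member 0 (0-1): L=2.3807, (cx,cy)=(0.3079,0.9514)
member 1 (0-2): L=1.4360, (cx,cy)=(1.0000,0.0000)
member 2 (1-2): L=2.3716, (cx,cy)=(0.2964,-0.9551)
member 3 (1-3): L=1.4140, (cx,cy)=(1.0000,-0.0021)
member 4 (2-3): L=2.3711, (cx,cy)=(0.2999,0.9540)
member 5 (2-4): L=1.3640, (cx,cy)=(1.0000,0.0000)
member 6 (3-4): L=2.3544, (cx,cy)=(0.2774,-0.9608)
solve A·x = −loads:
  F[0-1] = +158.7601 N (tension)
  F[0-2] = +769.8680 N (tension)
  F[1-2] = -158.3684 N (compression)
  F[1-3] = +95.8267 N (tension)
  F[2-3] = +571.6564 N (tension)
  F[2-4] = +172.7469 N (tension)
  F[3-4] = -622.8330 N (compression)
  Rx@0 = -818.7500 N
  Ry@0 = -151.0474 N
  Ry@4 = +598.3974 N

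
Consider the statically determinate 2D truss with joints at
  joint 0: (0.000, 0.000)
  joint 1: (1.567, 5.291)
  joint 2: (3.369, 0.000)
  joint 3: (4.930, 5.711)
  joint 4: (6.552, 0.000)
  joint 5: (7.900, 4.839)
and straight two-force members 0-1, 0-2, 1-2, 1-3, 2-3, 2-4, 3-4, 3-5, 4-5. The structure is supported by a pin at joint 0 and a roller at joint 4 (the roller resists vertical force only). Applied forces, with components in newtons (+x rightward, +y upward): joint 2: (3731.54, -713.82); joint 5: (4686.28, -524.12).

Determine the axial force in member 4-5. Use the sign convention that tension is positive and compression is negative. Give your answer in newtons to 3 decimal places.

817.365

N=6 nodes, M=9 members, R=3 reactions → 2N=12, M+R=12
member 0 (0-1): L=5.5182, (cx,cy)=(0.2840,0.9588)
member 1 (0-2): L=3.3690, (cx,cy)=(1.0000,0.0000)
member 2 (1-2): L=5.5894, (cx,cy)=(0.3224,-0.9466)
member 3 (1-3): L=3.3891, (cx,cy)=(0.9923,0.1239)
member 4 (2-3): L=5.9205, (cx,cy)=(0.2637,0.9646)
member 5 (2-4): L=3.1830, (cx,cy)=(1.0000,0.0000)
member 6 (3-4): L=5.9369, (cx,cy)=(0.2732,-0.9620)
member 7 (3-5): L=3.0954, (cx,cy)=(0.9595,-0.2817)
member 8 (4-5): L=5.0232, (cx,cy)=(0.2684,0.9633)
solve A·x = −loads:
  F[0-1] = +3360.4612 N (tension)
  F[0-2] = +7463.5462 N (tension)
  F[1-2] = -3144.2296 N (compression)
  F[1-3] = +1983.2406 N (tension)
  F[2-3] = +3825.5301 N (tension)
  F[2-4] = +1709.6862 N (tension)
  F[3-4] = -5454.9804 N (compression)
  F[3-5] = +4655.4895 N (tension)
  F[4-5] = +817.3653 N (tension)
  Rx@0 = -8417.8200 N
  Ry@0 = -3222.1205 N
  Ry@4 = +4460.0605 N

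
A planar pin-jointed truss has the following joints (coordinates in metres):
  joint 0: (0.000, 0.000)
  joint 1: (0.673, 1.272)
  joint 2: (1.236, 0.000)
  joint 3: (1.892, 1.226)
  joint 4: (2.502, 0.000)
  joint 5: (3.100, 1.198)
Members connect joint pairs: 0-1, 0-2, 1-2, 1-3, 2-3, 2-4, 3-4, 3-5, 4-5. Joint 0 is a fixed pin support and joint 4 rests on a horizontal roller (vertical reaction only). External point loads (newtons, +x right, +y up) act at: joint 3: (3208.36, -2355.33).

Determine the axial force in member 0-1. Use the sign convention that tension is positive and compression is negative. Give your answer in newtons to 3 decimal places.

N=6 nodes, M=9 members, R=3 reactions → 2N=12, M+R=12
member 0 (0-1): L=1.4391, (cx,cy)=(0.4677,0.8839)
member 1 (0-2): L=1.2360, (cx,cy)=(1.0000,0.0000)
member 2 (1-2): L=1.3910, (cx,cy)=(0.4047,-0.9144)
member 3 (1-3): L=1.2199, (cx,cy)=(0.9993,-0.0377)
member 4 (2-3): L=1.3905, (cx,cy)=(0.4718,0.8817)
member 5 (2-4): L=1.2660, (cx,cy)=(1.0000,0.0000)
member 6 (3-4): L=1.3694, (cx,cy)=(0.4455,-0.8953)
member 7 (3-5): L=1.2083, (cx,cy)=(0.9997,-0.0232)
member 8 (4-5): L=1.3390, (cx,cy)=(0.4466,0.8947)
solve A·x = −loads:
  F[0-1] = +1128.9443 N (tension)
  F[0-2] = +2680.3931 N (tension)
  F[1-2] = -1131.9501 N (compression)
  F[1-3] = +986.8111 N (tension)
  F[2-3] = +1173.9536 N (tension)
  F[2-4] = +1668.4002 N (tension)
  F[3-4] = -3745.3415 N (compression)
  F[3-5] = +0.0000 N (tension)
  F[4-5] = -0.0000 N (compression)
  Rx@0 = -3208.3600 N
  Ry@0 = -997.8809 N
  Ry@4 = +3353.2109 N

1128.944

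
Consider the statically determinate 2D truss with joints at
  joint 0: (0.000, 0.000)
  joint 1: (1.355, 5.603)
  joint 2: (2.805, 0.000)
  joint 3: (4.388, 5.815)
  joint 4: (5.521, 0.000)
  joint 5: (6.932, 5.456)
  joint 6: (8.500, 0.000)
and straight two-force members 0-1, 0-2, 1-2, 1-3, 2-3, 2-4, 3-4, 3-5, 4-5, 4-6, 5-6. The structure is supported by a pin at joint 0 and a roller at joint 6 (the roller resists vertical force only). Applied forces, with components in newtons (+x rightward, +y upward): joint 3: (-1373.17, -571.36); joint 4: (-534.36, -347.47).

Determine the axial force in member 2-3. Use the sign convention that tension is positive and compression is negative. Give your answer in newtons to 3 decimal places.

N=7 nodes, M=11 members, R=3 reactions → 2N=14, M+R=14
member 0 (0-1): L=5.7645, (cx,cy)=(0.2351,0.9720)
member 1 (0-2): L=2.8050, (cx,cy)=(1.0000,0.0000)
member 2 (1-2): L=5.7876, (cx,cy)=(0.2505,-0.9681)
member 3 (1-3): L=3.0404, (cx,cy)=(0.9976,0.0697)
member 4 (2-3): L=6.0266, (cx,cy)=(0.2627,0.9649)
member 5 (2-4): L=2.7160, (cx,cy)=(1.0000,0.0000)
member 6 (3-4): L=5.9243, (cx,cy)=(0.1912,-0.9815)
member 7 (3-5): L=2.5692, (cx,cy)=(0.9902,-0.1397)
member 8 (4-5): L=5.6355, (cx,cy)=(0.2504,0.9681)
member 9 (4-6): L=2.9790, (cx,cy)=(1.0000,0.0000)
member 10 (5-6): L=5.6768, (cx,cy)=(0.2762,-0.9611)
solve A·x = −loads:
  F[0-1] = -1376.1498 N (compression)
  F[0-2] = -1584.0539 N (compression)
  F[1-2] = +1334.1679 N (tension)
  F[1-3] = -659.3385 N (compression)
  F[2-3] = -1338.6215 N (compression)
  F[2-4] = -898.1831 N (compression)
  F[3-4] = +748.9254 N (tension)
  F[3-5] = +222.7808 N (tension)
  F[4-5] = -400.3850 N (compression)
  F[4-6] = -120.3479 N (compression)
  F[5-6] = +435.7120 N (tension)
  Rx@0 = +1907.5300 N
  Ry@0 = +1337.5916 N
  Ry@6 = -418.7616 N

-1338.622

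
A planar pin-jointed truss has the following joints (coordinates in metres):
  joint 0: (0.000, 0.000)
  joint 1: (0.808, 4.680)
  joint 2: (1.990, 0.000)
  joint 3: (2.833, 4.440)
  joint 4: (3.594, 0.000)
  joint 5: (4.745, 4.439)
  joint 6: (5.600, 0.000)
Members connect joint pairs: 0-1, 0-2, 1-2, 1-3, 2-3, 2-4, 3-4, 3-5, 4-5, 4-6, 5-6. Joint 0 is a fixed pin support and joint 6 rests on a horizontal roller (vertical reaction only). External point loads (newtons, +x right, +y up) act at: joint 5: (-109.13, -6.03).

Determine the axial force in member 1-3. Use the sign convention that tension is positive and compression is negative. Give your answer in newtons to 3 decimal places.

N=7 nodes, M=11 members, R=3 reactions → 2N=14, M+R=14
member 0 (0-1): L=4.7492, (cx,cy)=(0.1701,0.9854)
member 1 (0-2): L=1.9900, (cx,cy)=(1.0000,0.0000)
member 2 (1-2): L=4.8270, (cx,cy)=(0.2449,-0.9696)
member 3 (1-3): L=2.0392, (cx,cy)=(0.9930,-0.1177)
member 4 (2-3): L=4.5193, (cx,cy)=(0.1865,0.9824)
member 5 (2-4): L=1.6040, (cx,cy)=(1.0000,0.0000)
member 6 (3-4): L=4.5047, (cx,cy)=(0.1689,-0.9856)
member 7 (3-5): L=1.9120, (cx,cy)=(1.0000,-0.0005)
member 8 (4-5): L=4.5858, (cx,cy)=(0.2510,0.9680)
member 9 (4-6): L=2.0060, (cx,cy)=(1.0000,0.0000)
member 10 (5-6): L=4.5206, (cx,cy)=(0.1891,-0.9820)
solve A·x = −loads:
  F[0-1] = -88.7191 N (compression)
  F[0-2] = -94.0360 N (compression)
  F[1-2] = +94.8554 N (tension)
  F[1-3] = -38.5899 N (compression)
  F[2-3] = -93.6105 N (compression)
  F[2-4] = -53.3469 N (compression)
  F[3-4] = +88.7381 N (tension)
  F[3-5] = -70.7739 N (compression)
  F[4-5] = -90.3550 N (compression)
  F[4-6] = -15.6777 N (compression)
  F[5-6] = +82.8918 N (tension)
  Rx@0 = +109.1300 N
  Ry@0 = +87.4257 N
  Ry@6 = -81.3957 N

-38.590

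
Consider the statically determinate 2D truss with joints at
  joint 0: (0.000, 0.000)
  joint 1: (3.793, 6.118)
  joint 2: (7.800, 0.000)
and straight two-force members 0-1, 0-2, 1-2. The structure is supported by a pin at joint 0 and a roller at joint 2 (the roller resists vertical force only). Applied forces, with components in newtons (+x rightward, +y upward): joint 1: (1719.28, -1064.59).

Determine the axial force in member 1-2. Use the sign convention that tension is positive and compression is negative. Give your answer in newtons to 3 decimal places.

-2230.870

N=3 nodes, M=3 members, R=3 reactions → 2N=6, M+R=6
member 0 (0-1): L=7.1984, (cx,cy)=(0.5269,0.8499)
member 1 (0-2): L=7.8000, (cx,cy)=(1.0000,0.0000)
member 2 (1-2): L=7.3134, (cx,cy)=(0.5479,-0.8365)
solve A·x = −loads:
  F[0-1] = +943.1954 N (tension)
  F[0-2] = +1222.2881 N (tension)
  F[1-2] = -2230.8696 N (compression)
  Rx@0 = -1719.2800 N
  Ry@0 = -801.6337 N
  Ry@2 = +1866.2237 N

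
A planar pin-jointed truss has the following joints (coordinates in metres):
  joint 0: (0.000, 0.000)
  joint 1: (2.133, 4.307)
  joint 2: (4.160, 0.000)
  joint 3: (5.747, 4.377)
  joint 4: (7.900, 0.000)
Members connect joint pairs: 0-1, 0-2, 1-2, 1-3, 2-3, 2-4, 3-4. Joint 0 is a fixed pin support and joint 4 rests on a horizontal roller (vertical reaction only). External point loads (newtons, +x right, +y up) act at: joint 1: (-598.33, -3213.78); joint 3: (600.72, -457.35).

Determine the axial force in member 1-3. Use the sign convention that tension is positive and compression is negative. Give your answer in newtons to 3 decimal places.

N=5 nodes, M=7 members, R=3 reactions → 2N=10, M+R=10
member 0 (0-1): L=4.8062, (cx,cy)=(0.4438,0.8961)
member 1 (0-2): L=4.1600, (cx,cy)=(1.0000,0.0000)
member 2 (1-2): L=4.7601, (cx,cy)=(0.4258,-0.9048)
member 3 (1-3): L=3.6147, (cx,cy)=(0.9998,0.0194)
member 4 (2-3): L=4.6558, (cx,cy)=(0.3409,0.9401)
member 5 (2-4): L=3.7400, (cx,cy)=(1.0000,0.0000)
member 6 (3-4): L=4.8779, (cx,cy)=(0.4414,-0.8973)
solve A·x = −loads:
  F[0-1] = -2749.6956 N (compression)
  F[0-2] = +1222.6997 N (tension)
  F[1-2] = -834.2910 N (compression)
  F[1-3] = -266.7658 N (compression)
  F[2-3] = +802.9570 N (tension)
  F[2-4] = +593.7371 N (tension)
  F[3-4] = -1345.1778 N (compression)
  Rx@0 = -2.3900 N
  Ry@0 = +2464.0759 N
  Ry@4 = +1207.0541 N

-266.766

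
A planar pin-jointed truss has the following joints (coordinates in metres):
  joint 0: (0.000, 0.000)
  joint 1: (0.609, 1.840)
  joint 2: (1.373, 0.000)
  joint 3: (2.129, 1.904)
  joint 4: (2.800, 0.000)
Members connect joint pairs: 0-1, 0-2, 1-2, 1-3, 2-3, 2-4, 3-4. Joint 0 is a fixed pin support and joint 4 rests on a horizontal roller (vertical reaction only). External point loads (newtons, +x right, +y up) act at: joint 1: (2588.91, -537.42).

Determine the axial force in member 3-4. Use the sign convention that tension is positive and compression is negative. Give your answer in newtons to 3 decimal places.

N=5 nodes, M=7 members, R=3 reactions → 2N=10, M+R=10
member 0 (0-1): L=1.9382, (cx,cy)=(0.3142,0.9494)
member 1 (0-2): L=1.3730, (cx,cy)=(1.0000,0.0000)
member 2 (1-2): L=1.9923, (cx,cy)=(0.3835,-0.9236)
member 3 (1-3): L=1.5213, (cx,cy)=(0.9991,0.0421)
member 4 (2-3): L=2.0486, (cx,cy)=(0.3690,0.9294)
member 5 (2-4): L=1.4270, (cx,cy)=(1.0000,0.0000)
member 6 (3-4): L=2.0188, (cx,cy)=(0.3324,-0.9431)
solve A·x = −loads:
  F[0-1] = +1349.0809 N (tension)
  F[0-2] = +2165.0087 N (tension)
  F[1-2] = -2031.8564 N (compression)
  F[1-3] = -1387.0713 N (compression)
  F[2-3] = +2019.0348 N (tension)
  F[2-4] = +640.7530 N (tension)
  F[3-4] = -1927.7749 N (compression)
  Rx@0 = -2588.9100 N
  Ry@0 = -1280.7526 N
  Ry@4 = +1818.1726 N

-1927.775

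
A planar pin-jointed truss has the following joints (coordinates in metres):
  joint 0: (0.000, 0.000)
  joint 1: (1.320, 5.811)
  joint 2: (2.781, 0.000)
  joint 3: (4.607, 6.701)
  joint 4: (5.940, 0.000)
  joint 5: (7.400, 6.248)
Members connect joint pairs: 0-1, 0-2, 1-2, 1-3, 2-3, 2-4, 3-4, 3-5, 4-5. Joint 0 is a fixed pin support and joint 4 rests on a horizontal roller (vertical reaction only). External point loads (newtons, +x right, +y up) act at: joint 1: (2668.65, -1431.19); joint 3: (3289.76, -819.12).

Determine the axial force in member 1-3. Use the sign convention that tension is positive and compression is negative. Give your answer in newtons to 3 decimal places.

93.115

N=6 nodes, M=9 members, R=3 reactions → 2N=12, M+R=12
member 0 (0-1): L=5.9590, (cx,cy)=(0.2215,0.9752)
member 1 (0-2): L=2.7810, (cx,cy)=(1.0000,0.0000)
member 2 (1-2): L=5.9918, (cx,cy)=(0.2438,-0.9698)
member 3 (1-3): L=3.4054, (cx,cy)=(0.9652,0.2614)
member 4 (2-3): L=6.9453, (cx,cy)=(0.2629,0.9648)
member 5 (2-4): L=3.1590, (cx,cy)=(1.0000,0.0000)
member 6 (3-4): L=6.8323, (cx,cy)=(0.1951,-0.9808)
member 7 (3-5): L=2.8295, (cx,cy)=(0.9871,-0.1601)
member 8 (4-5): L=6.4163, (cx,cy)=(0.2275,0.9738)
solve A·x = −loads:
  F[0-1] = +5152.9654 N (tension)
  F[0-2] = +4816.9648 N (tension)
  F[1-2] = -6631.9759 N (compression)
  F[1-3] = +93.1148 N (tension)
  F[2-3] = +6666.3269 N (tension)
  F[2-4] = +1447.2356 N (tension)
  F[3-4] = -7417.8127 N (compression)
  F[3-5] = -0.0000 N (compression)
  F[4-5] = +0.0000 N (tension)
  Rx@0 = -5958.4100 N
  Ry@0 = -5024.9532 N
  Ry@4 = +7275.2632 N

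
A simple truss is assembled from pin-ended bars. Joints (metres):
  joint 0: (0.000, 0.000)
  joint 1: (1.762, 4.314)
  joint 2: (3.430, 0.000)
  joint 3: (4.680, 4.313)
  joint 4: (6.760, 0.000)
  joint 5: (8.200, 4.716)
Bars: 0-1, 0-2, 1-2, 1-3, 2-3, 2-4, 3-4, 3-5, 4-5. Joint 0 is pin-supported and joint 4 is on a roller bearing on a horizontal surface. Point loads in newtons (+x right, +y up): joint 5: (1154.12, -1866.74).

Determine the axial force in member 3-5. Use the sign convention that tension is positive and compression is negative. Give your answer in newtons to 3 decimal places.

N=6 nodes, M=9 members, R=3 reactions → 2N=12, M+R=12
member 0 (0-1): L=4.6600, (cx,cy)=(0.3781,0.9258)
member 1 (0-2): L=3.4300, (cx,cy)=(1.0000,0.0000)
member 2 (1-2): L=4.6252, (cx,cy)=(0.3606,-0.9327)
member 3 (1-3): L=2.9180, (cx,cy)=(1.0000,-0.0003)
member 4 (2-3): L=4.4905, (cx,cy)=(0.2784,0.9605)
member 5 (2-4): L=3.3300, (cx,cy)=(1.0000,0.0000)
member 6 (3-4): L=4.7884, (cx,cy)=(0.4344,-0.9007)
member 7 (3-5): L=3.5430, (cx,cy)=(0.9935,0.1137)
member 8 (4-5): L=4.9309, (cx,cy)=(0.2920,0.9564)
solve A·x = −loads:
  F[0-1] = +1299.2598 N (tension)
  F[0-2] = +662.8507 N (tension)
  F[1-2] = -1289.9297 N (compression)
  F[1-3] = +956.4568 N (tension)
  F[2-3] = +1252.6395 N (tension)
  F[2-4] = -151.0294 N (compression)
  F[3-4] = -1108.2820 N (compression)
  F[3-5] = +1798.2434 N (tension)
  F[4-5] = -2165.6885 N (compression)
  Rx@0 = -1154.1200 N
  Ry@0 = -1202.8011 N
  Ry@4 = +3069.5411 N

1798.243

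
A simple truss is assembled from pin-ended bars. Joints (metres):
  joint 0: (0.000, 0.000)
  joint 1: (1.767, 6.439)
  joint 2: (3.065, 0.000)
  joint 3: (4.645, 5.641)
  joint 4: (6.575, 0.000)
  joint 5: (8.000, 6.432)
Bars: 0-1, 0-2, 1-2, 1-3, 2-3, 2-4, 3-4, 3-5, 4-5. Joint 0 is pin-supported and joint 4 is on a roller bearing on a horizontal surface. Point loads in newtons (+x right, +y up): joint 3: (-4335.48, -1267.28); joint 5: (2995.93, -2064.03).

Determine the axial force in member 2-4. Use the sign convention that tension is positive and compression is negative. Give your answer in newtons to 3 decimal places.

-752.033

N=6 nodes, M=9 members, R=3 reactions → 2N=12, M+R=12
member 0 (0-1): L=6.6771, (cx,cy)=(0.2646,0.9643)
member 1 (0-2): L=3.0650, (cx,cy)=(1.0000,0.0000)
member 2 (1-2): L=6.5685, (cx,cy)=(0.1976,-0.9803)
member 3 (1-3): L=2.9866, (cx,cy)=(0.9636,-0.2672)
member 4 (2-3): L=5.8581, (cx,cy)=(0.2697,0.9629)
member 5 (2-4): L=3.5100, (cx,cy)=(1.0000,0.0000)
member 6 (3-4): L=5.9620, (cx,cy)=(0.3237,-0.9462)
member 7 (3-5): L=3.4470, (cx,cy)=(0.9733,0.2295)
member 8 (4-5): L=6.5880, (cx,cy)=(0.2163,0.9763)
solve A·x = −loads:
  F[0-1] = -739.8729 N (compression)
  F[0-2] = -1143.7517 N (compression)
  F[1-2] = +829.5995 N (tension)
  F[1-3] = -373.3072 N (compression)
  F[2-3] = -844.5384 N (compression)
  F[2-4] = -752.0330 N (compression)
  F[3-4] = +322.6117 N (tension)
  F[3-5] = +3743.4244 N (tension)
  F[4-5] = -2993.9336 N (compression)
  Rx@0 = +1339.5500 N
  Ry@0 = +713.4948 N
  Ry@4 = +2617.8152 N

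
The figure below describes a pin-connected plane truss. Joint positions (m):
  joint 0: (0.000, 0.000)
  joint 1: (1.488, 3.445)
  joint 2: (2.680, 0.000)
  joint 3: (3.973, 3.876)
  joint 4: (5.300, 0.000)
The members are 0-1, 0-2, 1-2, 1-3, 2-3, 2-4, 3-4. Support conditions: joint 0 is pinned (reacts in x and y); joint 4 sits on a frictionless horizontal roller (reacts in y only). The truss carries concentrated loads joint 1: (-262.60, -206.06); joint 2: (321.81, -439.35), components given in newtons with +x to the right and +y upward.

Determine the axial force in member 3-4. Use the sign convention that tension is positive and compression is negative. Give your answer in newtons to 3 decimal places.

N=5 nodes, M=7 members, R=3 reactions → 2N=10, M+R=10
member 0 (0-1): L=3.7526, (cx,cy)=(0.3965,0.9180)
member 1 (0-2): L=2.6800, (cx,cy)=(1.0000,0.0000)
member 2 (1-2): L=3.6454, (cx,cy)=(0.3270,-0.9450)
member 3 (1-3): L=2.5221, (cx,cy)=(0.9853,0.1709)
member 4 (2-3): L=4.0860, (cx,cy)=(0.3164,0.9486)
member 5 (2-4): L=2.6200, (cx,cy)=(1.0000,0.0000)
member 6 (3-4): L=4.0969, (cx,cy)=(0.3239,-0.9461)
solve A·x = −loads:
  F[0-1] = -583.9556 N (compression)
  F[0-2] = +290.7617 N (tension)
  F[1-2] = +334.8277 N (tension)
  F[1-3] = -79.6074 N (compression)
  F[2-3] = +129.5878 N (tension)
  F[2-4] = +37.4286 N (tension)
  F[3-4] = -115.5538 N (compression)
  Rx@0 = -59.2100 N
  Ry@0 = +536.0858 N
  Ry@4 = +109.3242 N

-115.554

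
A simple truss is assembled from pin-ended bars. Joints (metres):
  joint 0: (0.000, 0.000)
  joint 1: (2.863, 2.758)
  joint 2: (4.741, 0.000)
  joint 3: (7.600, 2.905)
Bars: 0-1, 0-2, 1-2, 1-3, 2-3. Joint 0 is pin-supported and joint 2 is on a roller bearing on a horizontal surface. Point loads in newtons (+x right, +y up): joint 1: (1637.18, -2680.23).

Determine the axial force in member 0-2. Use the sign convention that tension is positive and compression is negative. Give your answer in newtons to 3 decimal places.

N=4 nodes, M=5 members, R=3 reactions → 2N=8, M+R=8
member 0 (0-1): L=3.9753, (cx,cy)=(0.7202,0.6938)
member 1 (0-2): L=4.7410, (cx,cy)=(1.0000,0.0000)
member 2 (1-2): L=3.3367, (cx,cy)=(0.5628,-0.8266)
member 3 (1-3): L=4.7393, (cx,cy)=(0.9995,0.0310)
member 4 (2-3): L=4.0759, (cx,cy)=(0.7014,0.7127)
solve A·x = −loads:
  F[0-1] = -157.5246 N (compression)
  F[0-2] = +1750.6276 N (tension)
  F[1-2] = -3110.3770 N (compression)
  F[1-3] = -0.0000 N (compression)
  F[2-3] = +0.0000 N (tension)
  Rx@0 = -1637.1800 N
  Ry@0 = +109.2870 N
  Ry@2 = +2570.9430 N

1750.628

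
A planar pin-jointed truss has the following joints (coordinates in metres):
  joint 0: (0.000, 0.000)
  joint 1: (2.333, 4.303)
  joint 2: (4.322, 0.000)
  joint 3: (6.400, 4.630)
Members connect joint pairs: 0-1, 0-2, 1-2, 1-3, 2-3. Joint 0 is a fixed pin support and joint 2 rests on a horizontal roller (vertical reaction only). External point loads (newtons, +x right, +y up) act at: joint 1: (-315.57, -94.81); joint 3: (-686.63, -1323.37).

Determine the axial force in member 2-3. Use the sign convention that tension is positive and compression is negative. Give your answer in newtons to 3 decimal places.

N=4 nodes, M=5 members, R=3 reactions → 2N=8, M+R=8
member 0 (0-1): L=4.8948, (cx,cy)=(0.4766,0.8791)
member 1 (0-2): L=4.3220, (cx,cy)=(1.0000,0.0000)
member 2 (1-2): L=4.7405, (cx,cy)=(0.4196,-0.9077)
member 3 (1-3): L=4.0801, (cx,cy)=(0.9968,0.0801)
member 4 (2-3): L=5.0749, (cx,cy)=(0.4095,0.9123)
solve A·x = −loads:
  F[0-1] = -519.9678 N (compression)
  F[0-2] = -754.3667 N (compression)
  F[1-2] = +390.6101 N (tension)
  F[1-3] = -96.4657 N (compression)
  F[2-3] = -1442.0699 N (compression)
  Rx@0 = +1002.2000 N
  Ry@0 = +457.1052 N
  Ry@2 = +961.0748 N

-1442.070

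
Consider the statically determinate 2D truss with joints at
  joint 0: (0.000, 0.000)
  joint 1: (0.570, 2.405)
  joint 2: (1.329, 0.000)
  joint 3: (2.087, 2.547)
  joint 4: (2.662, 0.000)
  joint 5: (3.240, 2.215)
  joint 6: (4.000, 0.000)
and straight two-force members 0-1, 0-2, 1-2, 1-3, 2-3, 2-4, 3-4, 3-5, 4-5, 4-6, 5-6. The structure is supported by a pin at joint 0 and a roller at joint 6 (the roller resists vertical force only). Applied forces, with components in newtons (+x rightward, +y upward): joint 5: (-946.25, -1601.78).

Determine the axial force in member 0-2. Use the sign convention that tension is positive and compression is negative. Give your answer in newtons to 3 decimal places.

N=7 nodes, M=11 members, R=3 reactions → 2N=14, M+R=14
member 0 (0-1): L=2.4716, (cx,cy)=(0.2306,0.9730)
member 1 (0-2): L=1.3290, (cx,cy)=(1.0000,0.0000)
member 2 (1-2): L=2.5219, (cx,cy)=(0.3010,-0.9536)
member 3 (1-3): L=1.5236, (cx,cy)=(0.9956,0.0932)
member 4 (2-3): L=2.6574, (cx,cy)=(0.2852,0.9585)
member 5 (2-4): L=1.3330, (cx,cy)=(1.0000,0.0000)
member 6 (3-4): L=2.6111, (cx,cy)=(0.2202,-0.9755)
member 7 (3-5): L=1.1998, (cx,cy)=(0.9610,-0.2767)
member 8 (4-5): L=2.2892, (cx,cy)=(0.2525,0.9676)
member 9 (4-6): L=1.3380, (cx,cy)=(1.0000,0.0000)
member 10 (5-6): L=2.3418, (cx,cy)=(0.3245,-0.9459)
solve A·x = −loads:
  F[0-1] = -851.2706 N (compression)
  F[0-2] = -749.9320 N (compression)
  F[1-2] = +824.9550 N (tension)
  F[1-3] = -446.5405 N (compression)
  F[2-3] = -820.8071 N (compression)
  F[2-4] = -267.5250 N (compression)
  F[3-4] = +1122.4910 N (tension)
  F[3-5] = -963.5334 N (compression)
  F[4-5] = -1131.6010 N (compression)
  F[4-6] = +265.3844 N (tension)
  F[5-6] = -817.7181 N (compression)
  Rx@0 = +946.2500 N
  Ry@0 = +828.3241 N
  Ry@6 = +773.4559 N

-749.932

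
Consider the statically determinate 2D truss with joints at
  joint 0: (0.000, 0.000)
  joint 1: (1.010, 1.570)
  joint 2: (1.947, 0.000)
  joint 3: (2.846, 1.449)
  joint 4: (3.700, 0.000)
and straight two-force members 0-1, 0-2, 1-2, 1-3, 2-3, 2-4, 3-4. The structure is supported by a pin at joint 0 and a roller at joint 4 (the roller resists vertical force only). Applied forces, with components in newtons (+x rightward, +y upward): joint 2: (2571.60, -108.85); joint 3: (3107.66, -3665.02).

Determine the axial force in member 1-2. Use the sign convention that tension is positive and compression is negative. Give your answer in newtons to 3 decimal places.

N=5 nodes, M=7 members, R=3 reactions → 2N=10, M+R=10
member 0 (0-1): L=1.8668, (cx,cy)=(0.5410,0.8410)
member 1 (0-2): L=1.9470, (cx,cy)=(1.0000,0.0000)
member 2 (1-2): L=1.8284, (cx,cy)=(0.5125,-0.8587)
member 3 (1-3): L=1.8400, (cx,cy)=(0.9978,-0.0658)
member 4 (2-3): L=1.7052, (cx,cy)=(0.5272,0.8497)
member 5 (2-4): L=1.7530, (cx,cy)=(1.0000,0.0000)
member 6 (3-4): L=1.6819, (cx,cy)=(0.5077,-0.8615)
solve A·x = −loads:
  F[0-1] = +379.9377 N (tension)
  F[0-2] = +5473.7030 N (tension)
  F[1-2] = -403.7669 N (compression)
  F[1-3] = +413.3757 N (tension)
  F[2-3] = +536.1211 N (tension)
  F[2-4] = +2412.5348 N (tension)
  F[3-4] = -4751.4463 N (compression)
  Rx@0 = -5679.2600 N
  Ry@0 = -319.5292 N
  Ry@4 = +4093.3992 N

-403.767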